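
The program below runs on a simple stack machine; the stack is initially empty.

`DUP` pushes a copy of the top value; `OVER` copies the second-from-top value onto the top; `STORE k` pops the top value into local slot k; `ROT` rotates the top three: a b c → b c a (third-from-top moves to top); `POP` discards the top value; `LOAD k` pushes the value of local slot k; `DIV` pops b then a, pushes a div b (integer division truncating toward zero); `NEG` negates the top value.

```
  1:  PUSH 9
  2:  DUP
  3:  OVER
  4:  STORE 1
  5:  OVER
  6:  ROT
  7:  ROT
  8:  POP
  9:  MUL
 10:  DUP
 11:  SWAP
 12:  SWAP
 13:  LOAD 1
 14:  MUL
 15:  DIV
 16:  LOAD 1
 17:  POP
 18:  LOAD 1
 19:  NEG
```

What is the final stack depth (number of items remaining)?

PUSH 9  → 9
DUP     → 9 9
OVER    → 9 9 9
STORE 1 → 9 9
OVER    → 9 9 9
ROT     → 9 9 9
ROT     → 9 9 9
POP     → 9 9
MUL     → 81
DUP     → 81 81
SWAP    → 81 81
SWAP    → 81 81
LOAD 1  → 81 81 9
MUL     → 81 729
DIV     → 0
LOAD 1  → 0 9
POP     → 0
LOAD 1  → 0 9
NEG     → 0 -9

2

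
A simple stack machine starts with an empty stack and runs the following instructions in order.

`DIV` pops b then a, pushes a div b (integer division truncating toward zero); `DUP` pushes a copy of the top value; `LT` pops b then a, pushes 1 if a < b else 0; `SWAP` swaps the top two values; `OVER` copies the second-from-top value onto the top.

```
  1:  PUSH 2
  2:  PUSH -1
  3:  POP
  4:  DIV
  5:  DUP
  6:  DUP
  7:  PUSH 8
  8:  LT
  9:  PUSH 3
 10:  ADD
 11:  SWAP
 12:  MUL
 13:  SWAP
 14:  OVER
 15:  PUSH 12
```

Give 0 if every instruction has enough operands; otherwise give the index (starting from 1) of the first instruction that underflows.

4

PUSH 2  -> 2
PUSH -1 -> 2 -1
POP     -> 2
DIV  — needs 2 operands, stack has 1 → underflow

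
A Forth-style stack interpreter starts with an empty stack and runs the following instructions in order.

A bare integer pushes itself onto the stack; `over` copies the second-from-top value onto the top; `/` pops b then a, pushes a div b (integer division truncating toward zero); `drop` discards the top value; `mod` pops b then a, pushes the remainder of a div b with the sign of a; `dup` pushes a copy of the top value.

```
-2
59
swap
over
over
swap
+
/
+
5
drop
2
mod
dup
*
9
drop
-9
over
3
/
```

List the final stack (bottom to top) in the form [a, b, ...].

[1, -9, 0]

-2   -> -2
59   -> -2 59
swap -> 59 -2
over -> 59 -2 59
over -> 59 -2 59 -2
swap -> 59 -2 -2 59
+    -> 59 -2 57
/    -> 59 0
+    -> 59
5    -> 59 5
drop -> 59
2    -> 59 2
mod  -> 1
dup  -> 1 1
*    -> 1
9    -> 1 9
drop -> 1
-9   -> 1 -9
over -> 1 -9 1
3    -> 1 -9 1 3
/    -> 1 -9 0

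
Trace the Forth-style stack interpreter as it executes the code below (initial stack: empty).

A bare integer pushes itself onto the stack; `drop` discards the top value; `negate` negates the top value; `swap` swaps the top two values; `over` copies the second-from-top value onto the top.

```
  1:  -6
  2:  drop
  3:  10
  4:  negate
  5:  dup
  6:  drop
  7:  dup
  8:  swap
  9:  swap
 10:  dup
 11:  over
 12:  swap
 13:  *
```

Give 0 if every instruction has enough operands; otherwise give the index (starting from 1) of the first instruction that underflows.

0

-6     -> -6
drop   -> (empty)
10     -> 10
negate -> -10
dup    -> -10 -10
drop   -> -10
dup    -> -10 -10
swap   -> -10 -10
swap   -> -10 -10
dup    -> -10 -10 -10
over   -> -10 -10 -10 -10
swap   -> -10 -10 -10 -10
*      -> -10 -10 100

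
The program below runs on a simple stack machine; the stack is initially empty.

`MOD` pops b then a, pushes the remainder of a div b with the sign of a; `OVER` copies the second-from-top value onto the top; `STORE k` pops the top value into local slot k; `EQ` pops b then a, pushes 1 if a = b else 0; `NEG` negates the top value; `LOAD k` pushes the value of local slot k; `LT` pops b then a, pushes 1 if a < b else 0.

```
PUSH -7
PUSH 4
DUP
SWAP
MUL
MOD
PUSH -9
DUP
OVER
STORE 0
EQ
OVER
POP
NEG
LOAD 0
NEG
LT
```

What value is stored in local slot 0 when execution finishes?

-9

PUSH -7 : -7
PUSH 4  : -7 4
DUP     : -7 4 4
SWAP    : -7 4 4
MUL     : -7 16
MOD     : -7
PUSH -9 : -7 -9
DUP     : -7 -9 -9
OVER    : -7 -9 -9 -9
STORE 0 : -7 -9 -9
EQ      : -7 1
OVER    : -7 1 -7
POP     : -7 1
NEG     : -7 -1
LOAD 0  : -7 -1 -9
NEG     : -7 -1 9
LT      : -7 1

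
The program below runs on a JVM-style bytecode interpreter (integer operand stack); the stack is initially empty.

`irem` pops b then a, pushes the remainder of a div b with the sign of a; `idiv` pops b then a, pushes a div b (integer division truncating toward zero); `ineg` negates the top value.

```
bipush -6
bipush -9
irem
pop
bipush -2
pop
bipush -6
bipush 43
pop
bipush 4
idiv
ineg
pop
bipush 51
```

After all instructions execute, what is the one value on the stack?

51

bipush -6  -6
bipush -9  -6 -9
irem       -6
pop        (empty)
bipush -2  -2
pop        (empty)
bipush -6  -6
bipush 43  -6 43
pop        -6
bipush 4   -6 4
idiv       -1
ineg       1
pop        (empty)
bipush 51  51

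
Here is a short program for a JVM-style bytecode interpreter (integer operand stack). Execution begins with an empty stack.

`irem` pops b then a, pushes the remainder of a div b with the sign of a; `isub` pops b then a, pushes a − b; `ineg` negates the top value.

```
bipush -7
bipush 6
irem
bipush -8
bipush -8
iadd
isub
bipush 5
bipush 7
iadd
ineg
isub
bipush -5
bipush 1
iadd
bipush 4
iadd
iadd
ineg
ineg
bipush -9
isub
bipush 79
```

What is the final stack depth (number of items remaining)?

2

bipush -7 : [-7]
bipush 6  : [-7, 6]
irem      : [-1]
bipush -8 : [-1, -8]
bipush -8 : [-1, -8, -8]
iadd      : [-1, -16]
isub      : [15]
bipush 5  : [15, 5]
bipush 7  : [15, 5, 7]
iadd      : [15, 12]
ineg      : [15, -12]
isub      : [27]
bipush -5 : [27, -5]
bipush 1  : [27, -5, 1]
iadd      : [27, -4]
bipush 4  : [27, -4, 4]
iadd      : [27, 0]
iadd      : [27]
ineg      : [-27]
ineg      : [27]
bipush -9 : [27, -9]
isub      : [36]
bipush 79 : [36, 79]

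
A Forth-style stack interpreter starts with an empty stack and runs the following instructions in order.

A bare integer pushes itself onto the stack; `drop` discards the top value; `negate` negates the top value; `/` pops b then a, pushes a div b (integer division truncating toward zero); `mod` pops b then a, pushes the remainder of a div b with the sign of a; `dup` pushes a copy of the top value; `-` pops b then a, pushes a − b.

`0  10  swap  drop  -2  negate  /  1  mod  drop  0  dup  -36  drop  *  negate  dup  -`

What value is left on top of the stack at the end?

0      -> 0
10     -> 0 10
swap   -> 10 0
drop   -> 10
-2     -> 10 -2
negate -> 10 2
/      -> 5
1      -> 5 1
mod    -> 0
drop   -> (empty)
0      -> 0
dup    -> 0 0
-36    -> 0 0 -36
drop   -> 0 0
*      -> 0
negate -> 0
dup    -> 0 0
-      -> 0

0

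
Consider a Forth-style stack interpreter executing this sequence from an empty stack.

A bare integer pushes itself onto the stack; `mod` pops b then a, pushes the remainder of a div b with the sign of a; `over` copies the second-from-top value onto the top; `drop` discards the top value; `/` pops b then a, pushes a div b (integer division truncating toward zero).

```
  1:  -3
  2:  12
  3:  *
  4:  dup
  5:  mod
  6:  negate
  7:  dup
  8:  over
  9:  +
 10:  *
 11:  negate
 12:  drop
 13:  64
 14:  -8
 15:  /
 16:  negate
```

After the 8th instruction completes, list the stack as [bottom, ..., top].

[0, 0, 0]

-3     : -3
12     : -3 12
*      : -36
dup    : -36 -36
mod    : 0
negate : 0
dup    : 0 0
over   : 0 0 0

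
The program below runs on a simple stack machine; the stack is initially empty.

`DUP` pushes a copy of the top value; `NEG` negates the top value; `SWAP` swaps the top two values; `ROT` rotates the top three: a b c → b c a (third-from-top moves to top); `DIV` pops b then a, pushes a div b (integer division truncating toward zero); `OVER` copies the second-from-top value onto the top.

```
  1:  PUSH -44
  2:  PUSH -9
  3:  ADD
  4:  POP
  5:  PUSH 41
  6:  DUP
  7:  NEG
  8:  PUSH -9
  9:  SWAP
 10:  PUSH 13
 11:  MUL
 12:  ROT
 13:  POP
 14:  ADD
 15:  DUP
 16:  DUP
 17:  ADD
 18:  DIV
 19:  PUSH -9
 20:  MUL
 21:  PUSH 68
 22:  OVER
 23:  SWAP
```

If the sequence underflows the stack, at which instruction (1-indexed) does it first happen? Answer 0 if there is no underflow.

PUSH -44 -> [-44]
PUSH -9  -> [-44, -9]
ADD      -> [-53]
POP      -> []
PUSH 41  -> [41]
DUP      -> [41, 41]
NEG      -> [41, -41]
PUSH -9  -> [41, -41, -9]
SWAP     -> [41, -9, -41]
PUSH 13  -> [41, -9, -41, 13]
MUL      -> [41, -9, -533]
ROT      -> [-9, -533, 41]
POP      -> [-9, -533]
ADD      -> [-542]
DUP      -> [-542, -542]
DUP      -> [-542, -542, -542]
ADD      -> [-542, -1084]
DIV      -> [0]
PUSH -9  -> [0, -9]
MUL      -> [0]
PUSH 68  -> [0, 68]
OVER     -> [0, 68, 0]
SWAP     -> [0, 0, 68]

0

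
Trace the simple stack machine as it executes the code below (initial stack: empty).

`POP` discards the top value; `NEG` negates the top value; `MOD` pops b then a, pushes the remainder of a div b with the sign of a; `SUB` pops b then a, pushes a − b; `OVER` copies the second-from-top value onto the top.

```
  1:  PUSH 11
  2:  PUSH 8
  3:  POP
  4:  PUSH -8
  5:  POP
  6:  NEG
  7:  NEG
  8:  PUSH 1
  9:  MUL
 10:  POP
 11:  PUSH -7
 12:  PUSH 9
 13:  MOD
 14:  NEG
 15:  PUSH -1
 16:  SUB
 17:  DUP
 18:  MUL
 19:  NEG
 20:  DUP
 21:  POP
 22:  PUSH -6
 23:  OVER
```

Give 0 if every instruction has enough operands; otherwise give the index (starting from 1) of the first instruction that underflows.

PUSH 11  11
PUSH 8   11 8
POP      11
PUSH -8  11 -8
POP      11
NEG      -11
NEG      11
PUSH 1   11 1
MUL      11
POP      (empty)
PUSH -7  -7
PUSH 9   -7 9
MOD      -7
NEG      7
PUSH -1  7 -1
SUB      8
DUP      8 8
MUL      64
NEG      -64
DUP      -64 -64
POP      -64
PUSH -6  -64 -6
OVER     -64 -6 -64

0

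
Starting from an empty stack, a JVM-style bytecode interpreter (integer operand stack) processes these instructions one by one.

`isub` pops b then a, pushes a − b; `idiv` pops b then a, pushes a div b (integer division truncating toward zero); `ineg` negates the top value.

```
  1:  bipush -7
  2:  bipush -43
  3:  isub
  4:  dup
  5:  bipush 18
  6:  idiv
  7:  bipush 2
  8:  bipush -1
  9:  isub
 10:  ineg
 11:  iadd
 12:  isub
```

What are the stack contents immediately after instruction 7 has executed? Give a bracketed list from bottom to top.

[36, 2, 2]

bipush -7  : [-7]
bipush -43 : [-7, -43]
isub       : [36]
dup        : [36, 36]
bipush 18  : [36, 36, 18]
idiv       : [36, 2]
bipush 2   : [36, 2, 2]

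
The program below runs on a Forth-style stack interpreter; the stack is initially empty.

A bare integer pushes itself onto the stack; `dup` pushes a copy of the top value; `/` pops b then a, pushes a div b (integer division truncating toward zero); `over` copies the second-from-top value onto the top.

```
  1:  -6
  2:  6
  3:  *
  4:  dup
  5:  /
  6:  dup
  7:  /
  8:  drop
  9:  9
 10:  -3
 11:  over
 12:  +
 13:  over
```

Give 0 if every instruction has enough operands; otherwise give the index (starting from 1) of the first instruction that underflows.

-6   -> [-6]
6    -> [-6, 6]
*    -> [-36]
dup  -> [-36, -36]
/    -> [1]
dup  -> [1, 1]
/    -> [1]
drop -> []
9    -> [9]
-3   -> [9, -3]
over -> [9, -3, 9]
+    -> [9, 6]
over -> [9, 6, 9]

0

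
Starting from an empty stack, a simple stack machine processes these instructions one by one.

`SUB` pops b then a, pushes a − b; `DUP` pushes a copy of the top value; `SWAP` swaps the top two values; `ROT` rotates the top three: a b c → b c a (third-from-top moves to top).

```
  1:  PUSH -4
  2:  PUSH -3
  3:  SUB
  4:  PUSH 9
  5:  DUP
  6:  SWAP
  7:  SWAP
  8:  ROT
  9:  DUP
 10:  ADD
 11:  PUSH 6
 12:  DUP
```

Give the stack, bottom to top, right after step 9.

PUSH -4 : [-4]
PUSH -3 : [-4, -3]
SUB     : [-1]
PUSH 9  : [-1, 9]
DUP     : [-1, 9, 9]
SWAP    : [-1, 9, 9]
SWAP    : [-1, 9, 9]
ROT     : [9, 9, -1]
DUP     : [9, 9, -1, -1]

[9, 9, -1, -1]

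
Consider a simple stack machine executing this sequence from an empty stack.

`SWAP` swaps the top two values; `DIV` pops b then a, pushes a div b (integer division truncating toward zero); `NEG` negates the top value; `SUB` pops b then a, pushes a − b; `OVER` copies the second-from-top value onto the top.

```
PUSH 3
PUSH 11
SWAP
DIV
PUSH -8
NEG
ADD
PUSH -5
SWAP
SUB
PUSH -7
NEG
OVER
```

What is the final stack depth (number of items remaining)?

PUSH 3  : [3]
PUSH 11 : [3, 11]
SWAP    : [11, 3]
DIV     : [3]
PUSH -8 : [3, -8]
NEG     : [3, 8]
ADD     : [11]
PUSH -5 : [11, -5]
SWAP    : [-5, 11]
SUB     : [-16]
PUSH -7 : [-16, -7]
NEG     : [-16, 7]
OVER    : [-16, 7, -16]

3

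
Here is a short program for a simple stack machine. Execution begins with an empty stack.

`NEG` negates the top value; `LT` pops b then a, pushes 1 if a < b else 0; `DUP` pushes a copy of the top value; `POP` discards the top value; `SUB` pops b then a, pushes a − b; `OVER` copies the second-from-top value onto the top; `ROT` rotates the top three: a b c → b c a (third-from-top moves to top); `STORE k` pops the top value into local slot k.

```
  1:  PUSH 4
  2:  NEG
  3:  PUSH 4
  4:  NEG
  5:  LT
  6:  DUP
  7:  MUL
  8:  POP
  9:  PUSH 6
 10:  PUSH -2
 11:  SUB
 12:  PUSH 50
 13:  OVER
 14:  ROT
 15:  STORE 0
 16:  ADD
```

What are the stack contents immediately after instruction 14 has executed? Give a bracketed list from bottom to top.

[50, 8, 8]

PUSH 4  -> [4]
NEG     -> [-4]
PUSH 4  -> [-4, 4]
NEG     -> [-4, -4]
LT      -> [0]
DUP     -> [0, 0]
MUL     -> [0]
POP     -> []
PUSH 6  -> [6]
PUSH -2 -> [6, -2]
SUB     -> [8]
PUSH 50 -> [8, 50]
OVER    -> [8, 50, 8]
ROT     -> [50, 8, 8]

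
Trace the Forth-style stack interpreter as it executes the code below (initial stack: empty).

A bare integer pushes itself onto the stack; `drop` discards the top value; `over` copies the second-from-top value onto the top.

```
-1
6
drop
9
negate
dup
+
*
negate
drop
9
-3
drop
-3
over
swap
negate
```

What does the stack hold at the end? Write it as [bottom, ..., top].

[9, 9, 3]

-1     → -1
6      → -1 6
drop   → -1
9      → -1 9
negate → -1 -9
dup    → -1 -9 -9
+      → -1 -18
*      → 18
negate → -18
drop   → (empty)
9      → 9
-3     → 9 -3
drop   → 9
-3     → 9 -3
over   → 9 -3 9
swap   → 9 9 -3
negate → 9 9 3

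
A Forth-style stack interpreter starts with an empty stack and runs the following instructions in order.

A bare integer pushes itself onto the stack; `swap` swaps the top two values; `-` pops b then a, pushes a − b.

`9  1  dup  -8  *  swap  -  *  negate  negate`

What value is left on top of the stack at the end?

-81

9      : [9]
1      : [9, 1]
dup    : [9, 1, 1]
-8     : [9, 1, 1, -8]
*      : [9, 1, -8]
swap   : [9, -8, 1]
-      : [9, -9]
*      : [-81]
negate : [81]
negate : [-81]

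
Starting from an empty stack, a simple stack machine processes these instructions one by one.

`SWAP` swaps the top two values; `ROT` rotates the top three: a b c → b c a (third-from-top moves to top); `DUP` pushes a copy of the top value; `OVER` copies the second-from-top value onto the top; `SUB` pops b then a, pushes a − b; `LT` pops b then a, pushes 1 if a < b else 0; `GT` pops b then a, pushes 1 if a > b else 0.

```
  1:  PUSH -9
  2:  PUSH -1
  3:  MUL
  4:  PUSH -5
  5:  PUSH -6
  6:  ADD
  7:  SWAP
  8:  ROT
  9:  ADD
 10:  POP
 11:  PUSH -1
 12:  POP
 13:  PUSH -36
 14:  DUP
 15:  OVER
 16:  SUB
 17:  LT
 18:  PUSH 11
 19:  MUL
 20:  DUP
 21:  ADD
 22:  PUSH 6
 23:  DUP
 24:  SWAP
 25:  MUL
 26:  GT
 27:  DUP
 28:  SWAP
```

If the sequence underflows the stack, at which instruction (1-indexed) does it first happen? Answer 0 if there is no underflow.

8

PUSH -9 -> [-9]
PUSH -1 -> [-9, -1]
MUL     -> [9]
PUSH -5 -> [9, -5]
PUSH -6 -> [9, -5, -6]
ADD     -> [9, -11]
SWAP    -> [-11, 9]
ROT  — needs 3 operands, stack has 2 → underflow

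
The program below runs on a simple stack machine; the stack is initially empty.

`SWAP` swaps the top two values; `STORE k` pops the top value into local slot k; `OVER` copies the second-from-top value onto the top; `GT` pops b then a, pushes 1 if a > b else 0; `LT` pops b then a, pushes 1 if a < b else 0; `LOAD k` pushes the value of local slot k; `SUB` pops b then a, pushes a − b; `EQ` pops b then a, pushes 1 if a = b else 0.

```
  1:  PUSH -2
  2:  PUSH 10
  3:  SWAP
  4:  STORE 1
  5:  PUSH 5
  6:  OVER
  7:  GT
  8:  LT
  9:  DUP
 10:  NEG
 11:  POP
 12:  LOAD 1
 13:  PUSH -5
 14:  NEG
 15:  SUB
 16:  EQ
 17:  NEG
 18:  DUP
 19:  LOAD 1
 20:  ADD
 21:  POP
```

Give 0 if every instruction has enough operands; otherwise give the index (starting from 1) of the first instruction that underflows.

PUSH -2 : -2
PUSH 10 : -2 10
SWAP    : 10 -2
STORE 1 : 10
PUSH 5  : 10 5
OVER    : 10 5 10
GT      : 10 0
LT      : 0
DUP     : 0 0
NEG     : 0 0
POP     : 0
LOAD 1  : 0 -2
PUSH -5 : 0 -2 -5
NEG     : 0 -2 5
SUB     : 0 -7
EQ      : 0
NEG     : 0
DUP     : 0 0
LOAD 1  : 0 0 -2
ADD     : 0 -2
POP     : 0

0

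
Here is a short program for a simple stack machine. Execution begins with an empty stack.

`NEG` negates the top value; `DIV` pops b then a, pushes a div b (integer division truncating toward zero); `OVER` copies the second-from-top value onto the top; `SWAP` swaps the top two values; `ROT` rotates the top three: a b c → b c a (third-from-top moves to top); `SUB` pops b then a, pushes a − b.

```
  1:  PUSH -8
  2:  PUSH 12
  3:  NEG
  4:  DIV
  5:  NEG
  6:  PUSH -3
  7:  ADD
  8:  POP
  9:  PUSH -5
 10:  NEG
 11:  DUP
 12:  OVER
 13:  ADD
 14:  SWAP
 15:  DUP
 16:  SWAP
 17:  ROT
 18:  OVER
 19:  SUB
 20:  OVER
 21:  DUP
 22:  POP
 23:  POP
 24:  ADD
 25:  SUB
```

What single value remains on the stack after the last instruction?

-5

PUSH -8 -> [-8]
PUSH 12 -> [-8, 12]
NEG     -> [-8, -12]
DIV     -> [0]
NEG     -> [0]
PUSH -3 -> [0, -3]
ADD     -> [-3]
POP     -> []
PUSH -5 -> [-5]
NEG     -> [5]
DUP     -> [5, 5]
OVER    -> [5, 5, 5]
ADD     -> [5, 10]
SWAP    -> [10, 5]
DUP     -> [10, 5, 5]
SWAP    -> [10, 5, 5]
ROT     -> [5, 5, 10]
OVER    -> [5, 5, 10, 5]
SUB     -> [5, 5, 5]
OVER    -> [5, 5, 5, 5]
DUP     -> [5, 5, 5, 5, 5]
POP     -> [5, 5, 5, 5]
POP     -> [5, 5, 5]
ADD     -> [5, 10]
SUB     -> [-5]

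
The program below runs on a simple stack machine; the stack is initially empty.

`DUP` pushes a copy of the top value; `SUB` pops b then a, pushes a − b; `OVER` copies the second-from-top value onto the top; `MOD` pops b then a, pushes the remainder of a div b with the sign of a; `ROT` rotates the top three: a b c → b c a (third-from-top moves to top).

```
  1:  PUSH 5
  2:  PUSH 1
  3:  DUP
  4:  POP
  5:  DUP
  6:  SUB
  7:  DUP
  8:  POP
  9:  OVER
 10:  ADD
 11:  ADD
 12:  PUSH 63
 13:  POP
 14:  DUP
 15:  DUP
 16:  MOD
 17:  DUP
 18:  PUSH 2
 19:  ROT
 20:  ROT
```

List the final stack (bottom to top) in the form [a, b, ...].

PUSH 5  → 5
PUSH 1  → 5 1
DUP     → 5 1 1
POP     → 5 1
DUP     → 5 1 1
SUB     → 5 0
DUP     → 5 0 0
POP     → 5 0
OVER    → 5 0 5
ADD     → 5 5
ADD     → 10
PUSH 63 → 10 63
POP     → 10
DUP     → 10 10
DUP     → 10 10 10
MOD     → 10 0
DUP     → 10 0 0
PUSH 2  → 10 0 0 2
ROT     → 10 0 2 0
ROT     → 10 2 0 0

[10, 2, 0, 0]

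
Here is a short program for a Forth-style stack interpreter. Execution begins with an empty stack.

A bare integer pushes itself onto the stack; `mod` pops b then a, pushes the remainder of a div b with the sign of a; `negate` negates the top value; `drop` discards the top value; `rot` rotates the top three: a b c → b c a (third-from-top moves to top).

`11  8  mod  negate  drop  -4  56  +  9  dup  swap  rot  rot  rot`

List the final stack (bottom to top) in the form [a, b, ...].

11      [11]
8       [11, 8]
mod     [3]
negate  [-3]
drop    []
-4      [-4]
56      [-4, 56]
+       [52]
9       [52, 9]
dup     [52, 9, 9]
swap    [52, 9, 9]
rot     [9, 9, 52]
rot     [9, 52, 9]
rot     [52, 9, 9]

[52, 9, 9]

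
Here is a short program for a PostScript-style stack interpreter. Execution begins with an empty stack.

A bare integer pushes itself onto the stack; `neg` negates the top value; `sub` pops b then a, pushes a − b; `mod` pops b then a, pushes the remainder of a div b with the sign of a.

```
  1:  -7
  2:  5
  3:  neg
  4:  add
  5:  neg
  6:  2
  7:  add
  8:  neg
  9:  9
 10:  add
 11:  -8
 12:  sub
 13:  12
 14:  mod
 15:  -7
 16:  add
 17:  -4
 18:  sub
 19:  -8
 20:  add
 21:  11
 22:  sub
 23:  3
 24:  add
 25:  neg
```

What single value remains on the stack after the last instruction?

-7  → [-7]
5   → [-7, 5]
neg → [-7, -5]
add → [-12]
neg → [12]
2   → [12, 2]
add → [14]
neg → [-14]
9   → [-14, 9]
add → [-5]
-8  → [-5, -8]
sub → [3]
12  → [3, 12]
mod → [3]
-7  → [3, -7]
add → [-4]
-4  → [-4, -4]
sub → [0]
-8  → [0, -8]
add → [-8]
11  → [-8, 11]
sub → [-19]
3   → [-19, 3]
add → [-16]
neg → [16]

16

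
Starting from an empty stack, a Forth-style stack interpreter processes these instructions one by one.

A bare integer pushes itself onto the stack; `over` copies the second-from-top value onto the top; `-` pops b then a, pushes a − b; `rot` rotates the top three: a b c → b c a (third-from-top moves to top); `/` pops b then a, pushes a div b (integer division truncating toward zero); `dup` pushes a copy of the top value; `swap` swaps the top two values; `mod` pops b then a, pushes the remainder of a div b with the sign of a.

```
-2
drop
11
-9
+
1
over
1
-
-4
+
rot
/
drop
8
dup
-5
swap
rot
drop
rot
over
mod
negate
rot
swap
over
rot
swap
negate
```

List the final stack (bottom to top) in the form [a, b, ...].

[8, -1, -5, 5]

-2     : -2
drop   : (empty)
11     : 11
-9     : 11 -9
+      : 2
1      : 2 1
over   : 2 1 2
1      : 2 1 2 1
-      : 2 1 1
-4     : 2 1 1 -4
+      : 2 1 -3
rot    : 1 -3 2
/      : 1 -1
drop   : 1
8      : 1 8
dup    : 1 8 8
-5     : 1 8 8 -5
swap   : 1 8 -5 8
rot    : 1 -5 8 8
drop   : 1 -5 8
rot    : -5 8 1
over   : -5 8 1 8
mod    : -5 8 1
negate : -5 8 -1
rot    : 8 -1 -5
swap   : 8 -5 -1
over   : 8 -5 -1 -5
rot    : 8 -1 -5 -5
swap   : 8 -1 -5 -5
negate : 8 -1 -5 5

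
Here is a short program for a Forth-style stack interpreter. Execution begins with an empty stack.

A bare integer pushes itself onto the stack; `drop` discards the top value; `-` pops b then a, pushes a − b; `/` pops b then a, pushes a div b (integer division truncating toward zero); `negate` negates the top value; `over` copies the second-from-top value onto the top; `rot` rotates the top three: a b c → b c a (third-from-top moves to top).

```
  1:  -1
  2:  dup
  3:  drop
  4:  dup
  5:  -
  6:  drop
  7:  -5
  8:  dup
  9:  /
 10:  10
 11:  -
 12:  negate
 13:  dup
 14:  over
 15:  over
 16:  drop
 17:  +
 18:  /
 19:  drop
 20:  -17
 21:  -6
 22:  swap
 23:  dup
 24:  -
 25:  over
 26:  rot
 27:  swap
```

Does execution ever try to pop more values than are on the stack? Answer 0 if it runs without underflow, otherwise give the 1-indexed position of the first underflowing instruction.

-1      -1
dup     -1 -1
drop    -1
dup     -1 -1
-       0
drop    (empty)
-5      -5
dup     -5 -5
/       1
10      1 10
-       -9
negate  9
dup     9 9
over    9 9 9
over    9 9 9 9
drop    9 9 9
+       9 18
/       0
drop    (empty)
-17     -17
-6      -17 -6
swap    -6 -17
dup     -6 -17 -17
-       -6 0
over    -6 0 -6
rot     0 -6 -6
swap    0 -6 -6

0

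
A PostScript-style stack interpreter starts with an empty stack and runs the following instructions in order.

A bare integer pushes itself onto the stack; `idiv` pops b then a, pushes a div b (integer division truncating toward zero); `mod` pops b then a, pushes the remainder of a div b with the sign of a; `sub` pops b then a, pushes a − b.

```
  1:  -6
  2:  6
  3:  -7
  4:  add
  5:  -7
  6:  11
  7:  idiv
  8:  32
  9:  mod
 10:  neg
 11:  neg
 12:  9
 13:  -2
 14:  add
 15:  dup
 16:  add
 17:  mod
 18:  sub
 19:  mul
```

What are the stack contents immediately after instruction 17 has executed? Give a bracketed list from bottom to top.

[-6, -1, 0]

-6   -> [-6]
6    -> [-6, 6]
-7   -> [-6, 6, -7]
add  -> [-6, -1]
-7   -> [-6, -1, -7]
11   -> [-6, -1, -7, 11]
idiv -> [-6, -1, 0]
32   -> [-6, -1, 0, 32]
mod  -> [-6, -1, 0]
neg  -> [-6, -1, 0]
neg  -> [-6, -1, 0]
9    -> [-6, -1, 0, 9]
-2   -> [-6, -1, 0, 9, -2]
add  -> [-6, -1, 0, 7]
dup  -> [-6, -1, 0, 7, 7]
add  -> [-6, -1, 0, 14]
mod  -> [-6, -1, 0]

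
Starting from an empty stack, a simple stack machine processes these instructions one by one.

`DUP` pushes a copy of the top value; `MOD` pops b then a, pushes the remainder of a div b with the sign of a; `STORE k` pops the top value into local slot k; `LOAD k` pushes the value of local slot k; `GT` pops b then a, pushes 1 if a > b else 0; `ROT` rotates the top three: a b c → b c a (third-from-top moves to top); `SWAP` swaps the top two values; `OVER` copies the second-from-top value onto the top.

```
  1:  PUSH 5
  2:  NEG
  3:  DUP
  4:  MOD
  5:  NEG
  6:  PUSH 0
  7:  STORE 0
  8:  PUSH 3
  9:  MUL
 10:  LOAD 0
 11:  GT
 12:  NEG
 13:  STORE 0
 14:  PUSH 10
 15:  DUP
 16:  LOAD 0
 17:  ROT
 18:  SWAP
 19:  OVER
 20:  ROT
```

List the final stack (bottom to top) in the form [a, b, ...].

PUSH 5  : [5]
NEG     : [-5]
DUP     : [-5, -5]
MOD     : [0]
NEG     : [0]
PUSH 0  : [0, 0]
STORE 0 : [0]
PUSH 3  : [0, 3]
MUL     : [0]
LOAD 0  : [0, 0]
GT      : [0]
NEG     : [0]
STORE 0 : []
PUSH 10 : [10]
DUP     : [10, 10]
LOAD 0  : [10, 10, 0]
ROT     : [10, 0, 10]
SWAP    : [10, 10, 0]
OVER    : [10, 10, 0, 10]
ROT     : [10, 0, 10, 10]

[10, 0, 10, 10]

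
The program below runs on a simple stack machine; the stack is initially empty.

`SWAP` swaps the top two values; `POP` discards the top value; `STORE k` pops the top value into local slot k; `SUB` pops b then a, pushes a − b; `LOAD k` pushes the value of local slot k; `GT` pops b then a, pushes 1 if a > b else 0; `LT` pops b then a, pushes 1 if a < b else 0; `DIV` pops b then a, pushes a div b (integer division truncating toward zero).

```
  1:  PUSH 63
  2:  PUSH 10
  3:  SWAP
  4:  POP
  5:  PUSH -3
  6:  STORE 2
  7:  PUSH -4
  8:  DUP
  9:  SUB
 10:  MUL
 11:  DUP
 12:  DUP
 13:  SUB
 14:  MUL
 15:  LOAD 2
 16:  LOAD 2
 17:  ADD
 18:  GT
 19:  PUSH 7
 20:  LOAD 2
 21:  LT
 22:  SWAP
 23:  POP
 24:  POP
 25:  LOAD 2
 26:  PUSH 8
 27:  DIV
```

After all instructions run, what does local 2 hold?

PUSH 63 -> [63]
PUSH 10 -> [63, 10]
SWAP    -> [10, 63]
POP     -> [10]
PUSH -3 -> [10, -3]
STORE 2 -> [10]
PUSH -4 -> [10, -4]
DUP     -> [10, -4, -4]
SUB     -> [10, 0]
MUL     -> [0]
DUP     -> [0, 0]
DUP     -> [0, 0, 0]
SUB     -> [0, 0]
MUL     -> [0]
LOAD 2  -> [0, -3]
LOAD 2  -> [0, -3, -3]
ADD     -> [0, -6]
GT      -> [1]
PUSH 7  -> [1, 7]
LOAD 2  -> [1, 7, -3]
LT      -> [1, 0]
SWAP    -> [0, 1]
POP     -> [0]
POP     -> []
LOAD 2  -> [-3]
PUSH 8  -> [-3, 8]
DIV     -> [0]

-3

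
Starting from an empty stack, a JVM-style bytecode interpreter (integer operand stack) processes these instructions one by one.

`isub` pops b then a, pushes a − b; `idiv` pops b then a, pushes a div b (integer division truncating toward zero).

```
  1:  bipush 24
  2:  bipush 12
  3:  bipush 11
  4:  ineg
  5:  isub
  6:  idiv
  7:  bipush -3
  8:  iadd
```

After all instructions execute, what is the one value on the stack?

bipush 24 -> 24
bipush 12 -> 24 12
bipush 11 -> 24 12 11
ineg      -> 24 12 -11
isub      -> 24 23
idiv      -> 1
bipush -3 -> 1 -3
iadd      -> -2

-2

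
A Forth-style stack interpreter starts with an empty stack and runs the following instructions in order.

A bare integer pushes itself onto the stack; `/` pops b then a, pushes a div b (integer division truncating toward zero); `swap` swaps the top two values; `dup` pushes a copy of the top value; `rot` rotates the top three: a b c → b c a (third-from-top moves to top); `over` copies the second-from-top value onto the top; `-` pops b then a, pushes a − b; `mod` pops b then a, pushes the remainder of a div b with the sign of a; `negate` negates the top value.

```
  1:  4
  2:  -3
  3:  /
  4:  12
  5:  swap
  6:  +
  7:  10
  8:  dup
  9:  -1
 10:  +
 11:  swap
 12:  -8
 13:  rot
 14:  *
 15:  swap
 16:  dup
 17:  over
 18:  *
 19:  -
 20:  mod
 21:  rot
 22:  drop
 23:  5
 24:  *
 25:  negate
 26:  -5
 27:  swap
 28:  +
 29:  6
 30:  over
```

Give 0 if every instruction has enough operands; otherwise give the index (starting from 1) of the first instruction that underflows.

21

4    -> 4
-3   -> 4 -3
/    -> -1
12   -> -1 12
swap -> 12 -1
+    -> 11
10   -> 11 10
dup  -> 11 10 10
-1   -> 11 10 10 -1
+    -> 11 10 9
swap -> 11 9 10
-8   -> 11 9 10 -8
rot  -> 11 10 -8 9
*    -> 11 10 -72
swap -> 11 -72 10
dup  -> 11 -72 10 10
over -> 11 -72 10 10 10
*    -> 11 -72 10 100
-    -> 11 -72 -90
mod  -> 11 -72
rot  — needs 3 operands, stack has 2 → underflow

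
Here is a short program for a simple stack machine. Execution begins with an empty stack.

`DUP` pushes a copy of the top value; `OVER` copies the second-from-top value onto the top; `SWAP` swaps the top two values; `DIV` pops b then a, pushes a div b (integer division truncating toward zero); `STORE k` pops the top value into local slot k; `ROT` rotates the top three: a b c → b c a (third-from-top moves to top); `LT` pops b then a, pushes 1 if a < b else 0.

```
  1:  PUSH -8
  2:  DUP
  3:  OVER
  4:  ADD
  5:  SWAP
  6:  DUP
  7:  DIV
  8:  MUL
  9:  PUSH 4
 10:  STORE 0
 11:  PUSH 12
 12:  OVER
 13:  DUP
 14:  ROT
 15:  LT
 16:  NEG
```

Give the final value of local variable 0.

4

PUSH -8 : -8
DUP     : -8 -8
OVER    : -8 -8 -8
ADD     : -8 -16
SWAP    : -16 -8
DUP     : -16 -8 -8
DIV     : -16 1
MUL     : -16
PUSH 4  : -16 4
STORE 0 : -16
PUSH 12 : -16 12
OVER    : -16 12 -16
DUP     : -16 12 -16 -16
ROT     : -16 -16 -16 12
LT      : -16 -16 1
NEG     : -16 -16 -1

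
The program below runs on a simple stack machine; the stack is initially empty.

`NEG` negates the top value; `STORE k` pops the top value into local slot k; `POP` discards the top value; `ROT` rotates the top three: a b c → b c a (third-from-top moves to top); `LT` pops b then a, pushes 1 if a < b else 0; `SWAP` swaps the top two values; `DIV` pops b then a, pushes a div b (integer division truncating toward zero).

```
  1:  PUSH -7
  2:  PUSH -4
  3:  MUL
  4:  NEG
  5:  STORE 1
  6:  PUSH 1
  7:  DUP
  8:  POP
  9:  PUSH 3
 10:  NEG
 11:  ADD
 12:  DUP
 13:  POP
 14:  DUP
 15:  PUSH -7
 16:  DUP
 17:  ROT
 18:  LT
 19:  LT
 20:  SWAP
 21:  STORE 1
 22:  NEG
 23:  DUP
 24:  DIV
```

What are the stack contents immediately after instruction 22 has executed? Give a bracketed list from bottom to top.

[-1]

PUSH -7 -> -7
PUSH -4 -> -7 -4
MUL     -> 28
NEG     -> -28
STORE 1 -> (empty)
PUSH 1  -> 1
DUP     -> 1 1
POP     -> 1
PUSH 3  -> 1 3
NEG     -> 1 -3
ADD     -> -2
DUP     -> -2 -2
POP     -> -2
DUP     -> -2 -2
PUSH -7 -> -2 -2 -7
DUP     -> -2 -2 -7 -7
ROT     -> -2 -7 -7 -2
LT      -> -2 -7 1
LT      -> -2 1
SWAP    -> 1 -2
STORE 1 -> 1
NEG     -> -1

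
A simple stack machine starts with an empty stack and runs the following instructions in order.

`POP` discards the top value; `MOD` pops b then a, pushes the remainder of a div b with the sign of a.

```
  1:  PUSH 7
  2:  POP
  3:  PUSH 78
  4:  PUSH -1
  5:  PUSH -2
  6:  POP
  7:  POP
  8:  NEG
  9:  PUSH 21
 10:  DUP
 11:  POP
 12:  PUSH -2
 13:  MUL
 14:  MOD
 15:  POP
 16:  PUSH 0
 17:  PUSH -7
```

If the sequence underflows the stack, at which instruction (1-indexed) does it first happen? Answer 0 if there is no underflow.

PUSH 7  → [7]
POP     → []
PUSH 78 → [78]
PUSH -1 → [78, -1]
PUSH -2 → [78, -1, -2]
POP     → [78, -1]
POP     → [78]
NEG     → [-78]
PUSH 21 → [-78, 21]
DUP     → [-78, 21, 21]
POP     → [-78, 21]
PUSH -2 → [-78, 21, -2]
MUL     → [-78, -42]
MOD     → [-36]
POP     → []
PUSH 0  → [0]
PUSH -7 → [0, -7]

0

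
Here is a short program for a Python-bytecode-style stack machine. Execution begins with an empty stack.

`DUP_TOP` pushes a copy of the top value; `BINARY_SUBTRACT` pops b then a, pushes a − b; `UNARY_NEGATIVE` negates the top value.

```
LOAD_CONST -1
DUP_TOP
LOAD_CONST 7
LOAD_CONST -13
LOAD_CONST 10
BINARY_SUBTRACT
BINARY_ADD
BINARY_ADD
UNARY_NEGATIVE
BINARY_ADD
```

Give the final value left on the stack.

LOAD_CONST -1    [-1]
DUP_TOP          [-1, -1]
LOAD_CONST 7     [-1, -1, 7]
LOAD_CONST -13   [-1, -1, 7, -13]
LOAD_CONST 10    [-1, -1, 7, -13, 10]
BINARY_SUBTRACT  [-1, -1, 7, -23]
BINARY_ADD       [-1, -1, -16]
BINARY_ADD       [-1, -17]
UNARY_NEGATIVE   [-1, 17]
BINARY_ADD       [16]

16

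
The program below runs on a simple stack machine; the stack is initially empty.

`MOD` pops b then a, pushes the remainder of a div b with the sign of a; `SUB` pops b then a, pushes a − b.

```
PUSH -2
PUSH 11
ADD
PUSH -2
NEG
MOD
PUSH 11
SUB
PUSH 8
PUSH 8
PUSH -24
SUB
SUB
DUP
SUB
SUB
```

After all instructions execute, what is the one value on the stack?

PUSH -2  → -2
PUSH 11  → -2 11
ADD      → 9
PUSH -2  → 9 -2
NEG      → 9 2
MOD      → 1
PUSH 11  → 1 11
SUB      → -10
PUSH 8   → -10 8
PUSH 8   → -10 8 8
PUSH -24 → -10 8 8 -24
SUB      → -10 8 32
SUB      → -10 -24
DUP      → -10 -24 -24
SUB      → -10 0
SUB      → -10

-10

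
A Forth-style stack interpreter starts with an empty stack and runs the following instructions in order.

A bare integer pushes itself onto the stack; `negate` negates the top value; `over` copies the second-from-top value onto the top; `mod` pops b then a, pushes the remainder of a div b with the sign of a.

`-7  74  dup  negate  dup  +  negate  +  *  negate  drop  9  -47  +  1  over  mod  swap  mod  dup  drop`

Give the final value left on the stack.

1

-7     → -7
74     → -7 74
dup    → -7 74 74
negate → -7 74 -74
dup    → -7 74 -74 -74
+      → -7 74 -148
negate → -7 74 148
+      → -7 222
*      → -1554
negate → 1554
drop   → (empty)
9      → 9
-47    → 9 -47
+      → -38
1      → -38 1
over   → -38 1 -38
mod    → -38 1
swap   → 1 -38
mod    → 1
dup    → 1 1
drop   → 1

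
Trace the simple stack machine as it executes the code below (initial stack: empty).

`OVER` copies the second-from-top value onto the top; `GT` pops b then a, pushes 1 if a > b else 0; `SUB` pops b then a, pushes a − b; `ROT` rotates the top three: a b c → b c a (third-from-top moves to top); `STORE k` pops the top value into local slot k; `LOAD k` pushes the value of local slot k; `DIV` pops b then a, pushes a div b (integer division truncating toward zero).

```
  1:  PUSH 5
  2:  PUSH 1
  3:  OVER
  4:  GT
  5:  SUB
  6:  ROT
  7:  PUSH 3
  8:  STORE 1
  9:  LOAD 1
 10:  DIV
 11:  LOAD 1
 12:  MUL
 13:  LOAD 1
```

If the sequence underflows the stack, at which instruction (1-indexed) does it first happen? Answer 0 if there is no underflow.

6

PUSH 5 -> 5
PUSH 1 -> 5 1
OVER   -> 5 1 5
GT     -> 5 0
SUB    -> 5
ROT  — needs 3 operands, stack has 1 → underflow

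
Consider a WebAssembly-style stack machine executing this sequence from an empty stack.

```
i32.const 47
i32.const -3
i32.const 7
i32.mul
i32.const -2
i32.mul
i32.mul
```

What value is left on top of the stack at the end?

i32.const 47 : [47]
i32.const -3 : [47, -3]
i32.const 7  : [47, -3, 7]
i32.mul      : [47, -21]
i32.const -2 : [47, -21, -2]
i32.mul      : [47, 42]
i32.mul      : [1974]

1974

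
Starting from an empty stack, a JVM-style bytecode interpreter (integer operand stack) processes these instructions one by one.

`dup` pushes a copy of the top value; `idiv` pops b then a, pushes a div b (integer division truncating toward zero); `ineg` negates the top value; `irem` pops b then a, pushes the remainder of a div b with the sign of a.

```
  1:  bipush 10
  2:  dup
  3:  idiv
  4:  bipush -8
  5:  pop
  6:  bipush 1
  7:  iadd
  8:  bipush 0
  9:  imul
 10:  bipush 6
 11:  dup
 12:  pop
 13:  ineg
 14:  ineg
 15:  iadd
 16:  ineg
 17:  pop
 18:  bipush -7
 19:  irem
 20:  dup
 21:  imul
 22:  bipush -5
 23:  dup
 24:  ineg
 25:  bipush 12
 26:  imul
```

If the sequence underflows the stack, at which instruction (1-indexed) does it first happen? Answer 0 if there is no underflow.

19

bipush 10 → [10]
dup       → [10, 10]
idiv      → [1]
bipush -8 → [1, -8]
pop       → [1]
bipush 1  → [1, 1]
iadd      → [2]
bipush 0  → [2, 0]
imul      → [0]
bipush 6  → [0, 6]
dup       → [0, 6, 6]
pop       → [0, 6]
ineg      → [0, -6]
ineg      → [0, 6]
iadd      → [6]
ineg      → [-6]
pop       → []
bipush -7 → [-7]
irem  — needs 2 operands, stack has 1 → underflow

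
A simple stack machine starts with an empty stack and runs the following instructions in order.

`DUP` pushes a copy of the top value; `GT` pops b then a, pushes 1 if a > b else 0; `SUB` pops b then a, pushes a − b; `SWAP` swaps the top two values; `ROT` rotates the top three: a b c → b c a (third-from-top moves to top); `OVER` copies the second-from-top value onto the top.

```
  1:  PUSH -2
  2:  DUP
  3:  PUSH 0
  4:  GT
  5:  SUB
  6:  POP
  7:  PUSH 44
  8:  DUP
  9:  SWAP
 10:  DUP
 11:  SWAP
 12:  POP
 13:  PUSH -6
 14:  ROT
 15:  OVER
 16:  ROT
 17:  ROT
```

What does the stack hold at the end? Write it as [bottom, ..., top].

PUSH -2  [-2]
DUP      [-2, -2]
PUSH 0   [-2, -2, 0]
GT       [-2, 0]
SUB      [-2]
POP      []
PUSH 44  [44]
DUP      [44, 44]
SWAP     [44, 44]
DUP      [44, 44, 44]
SWAP     [44, 44, 44]
POP      [44, 44]
PUSH -6  [44, 44, -6]
ROT      [44, -6, 44]
OVER     [44, -6, 44, -6]
ROT      [44, 44, -6, -6]
ROT      [44, -6, -6, 44]

[44, -6, -6, 44]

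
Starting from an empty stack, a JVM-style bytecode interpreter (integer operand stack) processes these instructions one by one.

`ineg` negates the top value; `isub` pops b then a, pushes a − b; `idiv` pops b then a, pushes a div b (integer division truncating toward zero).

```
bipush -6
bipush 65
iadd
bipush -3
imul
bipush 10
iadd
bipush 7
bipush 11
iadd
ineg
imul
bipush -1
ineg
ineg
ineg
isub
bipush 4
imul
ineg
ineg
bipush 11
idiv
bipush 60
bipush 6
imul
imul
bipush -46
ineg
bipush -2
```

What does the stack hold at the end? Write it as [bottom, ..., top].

bipush -6  -> -6
bipush 65  -> -6 65
iadd       -> 59
bipush -3  -> 59 -3
imul       -> -177
bipush 10  -> -177 10
iadd       -> -167
bipush 7   -> -167 7
bipush 11  -> -167 7 11
iadd       -> -167 18
ineg       -> -167 -18
imul       -> 3006
bipush -1  -> 3006 -1
ineg       -> 3006 1
ineg       -> 3006 -1
ineg       -> 3006 1
isub       -> 3005
bipush 4   -> 3005 4
imul       -> 12020
ineg       -> -12020
ineg       -> 12020
bipush 11  -> 12020 11
idiv       -> 1092
bipush 60  -> 1092 60
bipush 6   -> 1092 60 6
imul       -> 1092 360
imul       -> 393120
bipush -46 -> 393120 -46
ineg       -> 393120 46
bipush -2  -> 393120 46 -2

[393120, 46, -2]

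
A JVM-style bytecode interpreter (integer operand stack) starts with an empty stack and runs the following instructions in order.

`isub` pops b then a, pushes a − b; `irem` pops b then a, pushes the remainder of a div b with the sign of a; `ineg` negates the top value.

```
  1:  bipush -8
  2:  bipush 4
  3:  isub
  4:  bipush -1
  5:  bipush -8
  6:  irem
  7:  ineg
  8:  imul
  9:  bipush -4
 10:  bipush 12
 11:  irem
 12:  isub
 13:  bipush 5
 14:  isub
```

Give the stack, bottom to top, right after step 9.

bipush -8  -8
bipush 4   -8 4
isub       -12
bipush -1  -12 -1
bipush -8  -12 -1 -8
irem       -12 -1
ineg       -12 1
imul       -12
bipush -4  -12 -4

[-12, -4]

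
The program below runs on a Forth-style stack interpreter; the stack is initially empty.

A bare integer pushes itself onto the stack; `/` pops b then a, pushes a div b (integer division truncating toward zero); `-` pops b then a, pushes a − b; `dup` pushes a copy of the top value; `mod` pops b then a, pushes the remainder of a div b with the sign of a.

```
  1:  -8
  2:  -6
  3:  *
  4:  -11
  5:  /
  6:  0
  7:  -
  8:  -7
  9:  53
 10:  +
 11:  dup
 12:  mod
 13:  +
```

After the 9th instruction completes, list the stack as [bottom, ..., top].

[-4, -7, 53]

-8  : -8
-6  : -8 -6
*   : 48
-11 : 48 -11
/   : -4
0   : -4 0
-   : -4
-7  : -4 -7
53  : -4 -7 53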